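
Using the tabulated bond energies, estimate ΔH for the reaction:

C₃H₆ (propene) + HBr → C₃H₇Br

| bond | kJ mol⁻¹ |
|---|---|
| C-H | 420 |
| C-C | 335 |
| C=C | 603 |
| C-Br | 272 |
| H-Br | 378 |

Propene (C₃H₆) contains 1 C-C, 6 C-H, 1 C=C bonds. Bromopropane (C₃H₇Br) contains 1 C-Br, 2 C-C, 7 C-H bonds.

ΔH ≈ −46 kJ

Bonds broken (reactants):
  C-C: 1 × 335 = 335
  C-H: 6 × 420 = 2520
  C=C: 1 × 603 = 603
  H-Br: 1 × 378 = 378
  Σ(broken) = 3836 kJ
Bonds formed (products):
  C-Br: 1 × 272 = 272
  C-C: 2 × 335 = 670
  C-H: 7 × 420 = 2940
  Σ(formed) = 3882 kJ
ΔH = Σ(broken) − Σ(formed) = 3836 − 3882 = −46 kJ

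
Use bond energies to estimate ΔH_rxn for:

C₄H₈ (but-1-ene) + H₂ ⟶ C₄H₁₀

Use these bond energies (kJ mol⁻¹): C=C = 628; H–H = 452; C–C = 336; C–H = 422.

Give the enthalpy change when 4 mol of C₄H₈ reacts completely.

ΔH = −400 kJ

Bonds broken (reactants):
  C–C: 2 × 336 = 672
  C–H: 8 × 422 = 3376
  C=C: 1 × 628 = 628
  H–H: 1 × 452 = 452
  Σ(broken) = 5128 kJ
Bonds formed (products):
  C–C: 3 × 336 = 1008
  C–H: 10 × 422 = 4220
  Σ(formed) = 5228 kJ
ΔH = Σ(broken) − Σ(formed) = 5128 − 5228 = −100 kJ
For 4× the reaction as written: 4 × (−100) = −400 kJ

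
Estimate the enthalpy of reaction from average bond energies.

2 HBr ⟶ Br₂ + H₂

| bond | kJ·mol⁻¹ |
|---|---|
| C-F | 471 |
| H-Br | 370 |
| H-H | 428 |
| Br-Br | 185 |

ΔH ≈ +127 kJ

Bonds broken (reactants):
  H-Br: 2 × 370 = 740
  Σ(broken) = 740 kJ
Bonds formed (products):
  Br-Br: 1 × 185 = 185
  H-H: 1 × 428 = 428
  Σ(formed) = 613 kJ
ΔH = Σ(broken) − Σ(formed) = 740 − 613 = +127 kJ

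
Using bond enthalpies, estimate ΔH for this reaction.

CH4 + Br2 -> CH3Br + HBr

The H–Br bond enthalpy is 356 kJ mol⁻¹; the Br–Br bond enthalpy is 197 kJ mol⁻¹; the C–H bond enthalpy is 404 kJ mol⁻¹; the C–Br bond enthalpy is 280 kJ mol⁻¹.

ΔH ≈ −35 kJ

Bonds broken (reactants):
  Br–Br: 1 × 197 = 197
  C–H: 4 × 404 = 1616
  Σ(broken) = 1813 kJ
Bonds formed (products):
  C–Br: 1 × 280 = 280
  C–H: 3 × 404 = 1212
  H–Br: 1 × 356 = 356
  Σ(formed) = 1848 kJ
ΔH = Σ(broken) − Σ(formed) = 1813 − 1848 = −35 kJ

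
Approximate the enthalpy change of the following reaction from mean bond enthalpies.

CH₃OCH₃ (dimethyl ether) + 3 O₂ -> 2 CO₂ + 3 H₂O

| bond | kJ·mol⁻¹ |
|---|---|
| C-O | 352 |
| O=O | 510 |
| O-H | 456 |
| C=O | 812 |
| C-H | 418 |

Bonds broken (reactants):
  C-H: 6 × 418 = 2508
  C-O: 2 × 352 = 704
  O=O: 3 × 510 = 1530
  Σ(broken) = 4742 kJ
Bonds formed (products):
  C=O: 4 × 812 = 3248
  O-H: 6 × 456 = 2736
  Σ(formed) = 5984 kJ
ΔH = Σ(broken) − Σ(formed) = 4742 − 5984 = −1242 kJ

ΔH ≈ −1242 kJ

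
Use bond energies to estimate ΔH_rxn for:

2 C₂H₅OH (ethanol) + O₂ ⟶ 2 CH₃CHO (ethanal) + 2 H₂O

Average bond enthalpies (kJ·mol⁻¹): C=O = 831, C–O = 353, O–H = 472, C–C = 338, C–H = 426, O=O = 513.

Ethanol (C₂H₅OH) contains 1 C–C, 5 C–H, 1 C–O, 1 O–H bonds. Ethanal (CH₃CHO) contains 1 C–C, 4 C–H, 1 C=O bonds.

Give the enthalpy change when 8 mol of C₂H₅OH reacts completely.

Bonds broken (reactants):
  C–C: 2 × 338 = 676
  C–H: 10 × 426 = 4260
  C–O: 2 × 353 = 706
  O–H: 2 × 472 = 944
  O=O: 1 × 513 = 513
  Σ(broken) = 7099 kJ
Bonds formed (products):
  C–C: 2 × 338 = 676
  C–H: 8 × 426 = 3408
  C=O: 2 × 831 = 1662
  O–H: 4 × 472 = 1888
  Σ(formed) = 7634 kJ
ΔH = Σ(broken) − Σ(formed) = 7099 − 7634 = −535 kJ
For 4× the reaction as written: 4 × (−535) = −2140 kJ

ΔH = −2140 kJ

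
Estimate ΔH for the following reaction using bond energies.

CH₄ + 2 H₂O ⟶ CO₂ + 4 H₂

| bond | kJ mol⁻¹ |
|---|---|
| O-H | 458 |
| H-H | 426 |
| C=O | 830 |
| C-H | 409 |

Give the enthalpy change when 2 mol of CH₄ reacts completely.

Bonds broken (reactants):
  C-H: 4 × 409 = 1636
  O-H: 4 × 458 = 1832
  Σ(broken) = 3468 kJ
Bonds formed (products):
  C=O: 2 × 830 = 1660
  H-H: 4 × 426 = 1704
  Σ(formed) = 3364 kJ
ΔH = Σ(broken) − Σ(formed) = 3468 − 3364 = +104 kJ
For 2× the reaction as written: 2 × (+104) = +208 kJ

ΔH = +208 kJ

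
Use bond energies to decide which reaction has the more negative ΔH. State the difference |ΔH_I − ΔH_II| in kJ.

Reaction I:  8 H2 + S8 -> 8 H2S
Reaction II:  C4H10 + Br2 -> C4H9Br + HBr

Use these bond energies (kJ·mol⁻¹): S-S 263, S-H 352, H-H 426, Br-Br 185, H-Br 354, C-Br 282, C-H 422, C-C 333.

Reaction I:
  Bonds broken (reactants):
    H-H: 8 × 426 = 3408
    S-S: 8 × 263 = 2104
    Σ(broken) = 5512 kJ
  Bonds formed (products):
    S-H: 16 × 352 = 5632
    Σ(formed) = 5632 kJ
  ΔH_I = 5512 − 5632 = −120 kJ
Reaction II:
  Bonds broken (reactants):
    Br-Br: 1 × 185 = 185
    C-C: 3 × 333 = 999
    C-H: 10 × 422 = 4220
    Σ(broken) = 5404 kJ
  Bonds formed (products):
    C-Br: 1 × 282 = 282
    C-C: 3 × 333 = 999
    C-H: 9 × 422 = 3798
    H-Br: 1 × 354 = 354
    Σ(formed) = 5433 kJ
  ΔH_II = 5404 − 5433 = −29 kJ
ΔH_I − ΔH_II = −91 kJ, so reaction I has the more negative ΔH; |ΔH_I − ΔH_II| = 91 kJ.

Reaction I, by 91 kJ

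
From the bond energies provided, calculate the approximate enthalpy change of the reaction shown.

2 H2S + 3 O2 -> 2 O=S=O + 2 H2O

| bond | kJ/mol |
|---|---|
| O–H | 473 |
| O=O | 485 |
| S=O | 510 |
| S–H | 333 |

ΔH ≈ −1145 kJ

Bonds broken (reactants):
  O=O: 3 × 485 = 1455
  S–H: 4 × 333 = 1332
  Σ(broken) = 2787 kJ
Bonds formed (products):
  O–H: 4 × 473 = 1892
  S=O: 4 × 510 = 2040
  Σ(formed) = 3932 kJ
ΔH = Σ(broken) − Σ(formed) = 2787 − 3932 = −1145 kJ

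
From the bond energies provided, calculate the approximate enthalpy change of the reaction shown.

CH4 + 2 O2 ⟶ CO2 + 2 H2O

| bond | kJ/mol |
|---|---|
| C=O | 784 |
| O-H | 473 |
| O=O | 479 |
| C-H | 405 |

Bonds broken (reactants):
  C-H: 4 × 405 = 1620
  O=O: 2 × 479 = 958
  Σ(broken) = 2578 kJ
Bonds formed (products):
  C=O: 2 × 784 = 1568
  O-H: 4 × 473 = 1892
  Σ(formed) = 3460 kJ
ΔH = Σ(broken) − Σ(formed) = 2578 − 3460 = −882 kJ

ΔH ≈ −882 kJ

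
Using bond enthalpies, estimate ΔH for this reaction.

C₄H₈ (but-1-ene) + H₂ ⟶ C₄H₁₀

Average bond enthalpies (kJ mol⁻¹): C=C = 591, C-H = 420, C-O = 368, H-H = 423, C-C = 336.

Bonds broken (reactants):
  C-C: 2 × 336 = 672
  C-H: 8 × 420 = 3360
  C=C: 1 × 591 = 591
  H-H: 1 × 423 = 423
  Σ(broken) = 5046 kJ
Bonds formed (products):
  C-C: 3 × 336 = 1008
  C-H: 10 × 420 = 4200
  Σ(formed) = 5208 kJ
ΔH = Σ(broken) − Σ(formed) = 5046 − 5208 = −162 kJ

ΔH ≈ −162 kJ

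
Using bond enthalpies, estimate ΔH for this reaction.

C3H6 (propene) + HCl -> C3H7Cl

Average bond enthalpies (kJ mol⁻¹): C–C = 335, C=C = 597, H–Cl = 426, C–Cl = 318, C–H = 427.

Bonds broken (reactants):
  C–C: 1 × 335 = 335
  C–H: 6 × 427 = 2562
  C=C: 1 × 597 = 597
  H–Cl: 1 × 426 = 426
  Σ(broken) = 3920 kJ
Bonds formed (products):
  C–C: 2 × 335 = 670
  C–Cl: 1 × 318 = 318
  C–H: 7 × 427 = 2989
  Σ(formed) = 3977 kJ
ΔH = Σ(broken) − Σ(formed) = 3920 − 3977 = −57 kJ

ΔH ≈ −57 kJ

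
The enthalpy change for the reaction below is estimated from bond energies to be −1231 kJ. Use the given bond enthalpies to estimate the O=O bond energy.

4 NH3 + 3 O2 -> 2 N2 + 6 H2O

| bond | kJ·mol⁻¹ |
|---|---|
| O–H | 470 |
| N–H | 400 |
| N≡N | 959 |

Let D be the O=O bond energy.
Σ(broken) = 12×400 + 3×D = 4800 + 3D
Σ(formed) = 2×959 + 12×470 = 7558
ΔH = Σ(broken) − Σ(formed) = (4800 + 3D) − (7558) = −2758 + 3D
Setting this equal to −1231 kJ gives 3D = 1527, so D = 509 kJ/mol.

D(O=O) ≈ 509 kJ/mol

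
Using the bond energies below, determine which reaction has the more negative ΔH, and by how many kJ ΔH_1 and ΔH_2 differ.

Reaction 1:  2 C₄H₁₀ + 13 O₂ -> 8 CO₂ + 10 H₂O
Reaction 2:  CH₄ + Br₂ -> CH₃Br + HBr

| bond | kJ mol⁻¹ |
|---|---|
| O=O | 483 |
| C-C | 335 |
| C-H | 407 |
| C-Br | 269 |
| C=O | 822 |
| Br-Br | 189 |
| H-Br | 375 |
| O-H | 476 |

Reaction 1:
  Bonds broken (reactants):
    C-C: 6 × 335 = 2010
    C-H: 20 × 407 = 8140
    O=O: 13 × 483 = 6279
    Σ(broken) = 16429 kJ
  Bonds formed (products):
    C=O: 16 × 822 = 13152
    O-H: 20 × 476 = 9520
    Σ(formed) = 22672 kJ
  ΔH_1 = 16429 − 22672 = −6243 kJ
Reaction 2:
  Bonds broken (reactants):
    Br-Br: 1 × 189 = 189
    C-H: 4 × 407 = 1628
    Σ(broken) = 1817 kJ
  Bonds formed (products):
    C-Br: 1 × 269 = 269
    C-H: 3 × 407 = 1221
    H-Br: 1 × 375 = 375
    Σ(formed) = 1865 kJ
  ΔH_2 = 1817 − 1865 = −48 kJ
ΔH_1 − ΔH_2 = −6195 kJ, so reaction 1 has the more negative ΔH; |ΔH_1 − ΔH_2| = 6195 kJ.

Reaction 1, by 6195 kJ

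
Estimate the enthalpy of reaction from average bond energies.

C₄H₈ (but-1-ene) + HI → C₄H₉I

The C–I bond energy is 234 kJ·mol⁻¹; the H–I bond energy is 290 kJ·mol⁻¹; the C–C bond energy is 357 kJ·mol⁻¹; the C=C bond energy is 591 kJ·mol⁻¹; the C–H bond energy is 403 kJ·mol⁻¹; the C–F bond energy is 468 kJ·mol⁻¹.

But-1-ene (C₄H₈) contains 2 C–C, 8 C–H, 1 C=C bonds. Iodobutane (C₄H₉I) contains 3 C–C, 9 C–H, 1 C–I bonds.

ΔH ≈ −113 kJ

Bonds broken (reactants):
  C–C: 2 × 357 = 714
  C–H: 8 × 403 = 3224
  C=C: 1 × 591 = 591
  H–I: 1 × 290 = 290
  Σ(broken) = 4819 kJ
Bonds formed (products):
  C–C: 3 × 357 = 1071
  C–H: 9 × 403 = 3627
  C–I: 1 × 234 = 234
  Σ(formed) = 4932 kJ
ΔH = Σ(broken) − Σ(formed) = 4819 − 4932 = −113 kJ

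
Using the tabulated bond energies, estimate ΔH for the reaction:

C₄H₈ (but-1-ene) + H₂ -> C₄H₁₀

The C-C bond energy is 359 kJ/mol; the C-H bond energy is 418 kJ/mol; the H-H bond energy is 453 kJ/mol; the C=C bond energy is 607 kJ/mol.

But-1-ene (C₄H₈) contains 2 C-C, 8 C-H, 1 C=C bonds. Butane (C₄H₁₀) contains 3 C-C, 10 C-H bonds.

Bonds broken (reactants):
  C-C: 2 × 359 = 718
  C-H: 8 × 418 = 3344
  C=C: 1 × 607 = 607
  H-H: 1 × 453 = 453
  Σ(broken) = 5122 kJ
Bonds formed (products):
  C-C: 3 × 359 = 1077
  C-H: 10 × 418 = 4180
  Σ(formed) = 5257 kJ
ΔH = Σ(broken) − Σ(formed) = 5122 − 5257 = −135 kJ

ΔH ≈ −135 kJ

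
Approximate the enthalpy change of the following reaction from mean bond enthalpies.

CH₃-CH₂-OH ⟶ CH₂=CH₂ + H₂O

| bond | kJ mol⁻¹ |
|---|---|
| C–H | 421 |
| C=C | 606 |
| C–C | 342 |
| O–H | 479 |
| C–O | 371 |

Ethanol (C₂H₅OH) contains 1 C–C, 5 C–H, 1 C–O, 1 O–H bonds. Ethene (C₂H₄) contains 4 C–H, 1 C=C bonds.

Bonds broken (reactants):
  C–C: 1 × 342 = 342
  C–H: 5 × 421 = 2105
  C–O: 1 × 371 = 371
  O–H: 1 × 479 = 479
  Σ(broken) = 3297 kJ
Bonds formed (products):
  C–H: 4 × 421 = 1684
  C=C: 1 × 606 = 606
  O–H: 2 × 479 = 958
  Σ(formed) = 3248 kJ
ΔH = Σ(broken) − Σ(formed) = 3297 − 3248 = +49 kJ

ΔH ≈ +49 kJ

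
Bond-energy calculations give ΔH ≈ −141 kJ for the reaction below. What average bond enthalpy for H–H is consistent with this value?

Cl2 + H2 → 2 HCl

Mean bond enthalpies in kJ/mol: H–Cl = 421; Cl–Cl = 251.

Let D be the H–H bond energy.
Σ(broken) = 1×251 + 1×D = 251 + D
Σ(formed) = 2×421 = 842
ΔH = Σ(broken) − Σ(formed) = (251 + D) − (842) = −591 + D
Setting this equal to −141 kJ gives D = 450 kJ/mol.

D(H–H) ≈ 450 kJ/mol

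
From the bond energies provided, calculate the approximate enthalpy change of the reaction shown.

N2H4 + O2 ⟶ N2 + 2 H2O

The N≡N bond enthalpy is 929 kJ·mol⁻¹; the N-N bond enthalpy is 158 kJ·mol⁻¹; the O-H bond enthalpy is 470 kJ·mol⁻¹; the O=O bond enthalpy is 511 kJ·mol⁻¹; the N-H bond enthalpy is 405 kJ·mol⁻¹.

ΔH ≈ −520 kJ

Bonds broken (reactants):
  N-H: 4 × 405 = 1620
  N-N: 1 × 158 = 158
  O=O: 1 × 511 = 511
  Σ(broken) = 2289 kJ
Bonds formed (products):
  N≡N: 1 × 929 = 929
  O-H: 4 × 470 = 1880
  Σ(formed) = 2809 kJ
ΔH = Σ(broken) − Σ(formed) = 2289 − 2809 = −520 kJ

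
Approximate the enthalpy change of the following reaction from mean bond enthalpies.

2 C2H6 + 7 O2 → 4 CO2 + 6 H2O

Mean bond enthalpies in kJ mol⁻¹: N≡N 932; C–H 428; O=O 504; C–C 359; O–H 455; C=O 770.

ΔH ≈ −2238 kJ

Bonds broken (reactants):
  C–C: 2 × 359 = 718
  C–H: 12 × 428 = 5136
  O=O: 7 × 504 = 3528
  Σ(broken) = 9382 kJ
Bonds formed (products):
  C=O: 8 × 770 = 6160
  O–H: 12 × 455 = 5460
  Σ(formed) = 11620 kJ
ΔH = Σ(broken) − Σ(formed) = 9382 − 11620 = −2238 kJ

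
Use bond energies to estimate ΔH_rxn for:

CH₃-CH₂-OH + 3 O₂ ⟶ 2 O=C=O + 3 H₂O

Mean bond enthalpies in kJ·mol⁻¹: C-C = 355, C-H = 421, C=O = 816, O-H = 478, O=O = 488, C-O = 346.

ΔH ≈ −1384 kJ

Bonds broken (reactants):
  C-C: 1 × 355 = 355
  C-H: 5 × 421 = 2105
  C-O: 1 × 346 = 346
  O-H: 1 × 478 = 478
  O=O: 3 × 488 = 1464
  Σ(broken) = 4748 kJ
Bonds formed (products):
  C=O: 4 × 816 = 3264
  O-H: 6 × 478 = 2868
  Σ(formed) = 6132 kJ
ΔH = Σ(broken) − Σ(formed) = 4748 − 6132 = −1384 kJ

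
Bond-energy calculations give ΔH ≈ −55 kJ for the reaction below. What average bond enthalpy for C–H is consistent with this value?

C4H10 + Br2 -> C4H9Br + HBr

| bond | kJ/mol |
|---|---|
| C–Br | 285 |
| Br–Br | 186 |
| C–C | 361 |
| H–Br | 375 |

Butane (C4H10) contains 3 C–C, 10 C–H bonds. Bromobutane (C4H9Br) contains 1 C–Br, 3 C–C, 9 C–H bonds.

Let D be the C–H bond energy.
Σ(broken) = 1×186 + 3×361 + 10×D = 1269 + 10D
Σ(formed) = 1×285 + 3×361 + 9×D + 1×375 = 1743 + 9D
ΔH = Σ(broken) − Σ(formed) = (1269 + 10D) − (1743 + 9D) = −474 + D
Setting this equal to −55 kJ gives D = 419 kJ/mol.

D(C–H) ≈ 419 kJ/mol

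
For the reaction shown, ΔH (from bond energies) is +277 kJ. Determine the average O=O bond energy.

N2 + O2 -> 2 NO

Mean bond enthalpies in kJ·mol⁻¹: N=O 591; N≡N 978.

D(O=O) ≈ 481 kJ/mol

Let D be the O=O bond energy.
Σ(broken) = 1×978 + 1×D = 978 + D
Σ(formed) = 2×591 = 1182
ΔH = Σ(broken) − Σ(formed) = (978 + D) − (1182) = −204 + D
Setting this equal to +277 kJ gives D = 481 kJ/mol.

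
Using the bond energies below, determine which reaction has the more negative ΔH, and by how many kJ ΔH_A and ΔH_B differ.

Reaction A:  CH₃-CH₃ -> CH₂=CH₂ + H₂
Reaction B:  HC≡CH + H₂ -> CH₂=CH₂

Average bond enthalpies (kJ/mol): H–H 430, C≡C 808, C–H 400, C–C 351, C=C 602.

Reaction B, by 283 kJ

Reaction A:
  Bonds broken (reactants):
    C–C: 1 × 351 = 351
    C–H: 6 × 400 = 2400
    Σ(broken) = 2751 kJ
  Bonds formed (products):
    C–H: 4 × 400 = 1600
    C=C: 1 × 602 = 602
    H–H: 1 × 430 = 430
    Σ(formed) = 2632 kJ
  ΔH_A = 2751 − 2632 = +119 kJ
Reaction B:
  Bonds broken (reactants):
    C≡C: 1 × 808 = 808
    C–H: 2 × 400 = 800
    H–H: 1 × 430 = 430
    Σ(broken) = 2038 kJ
  Bonds formed (products):
    C–H: 4 × 400 = 1600
    C=C: 1 × 602 = 602
    Σ(formed) = 2202 kJ
  ΔH_B = 2038 − 2202 = −164 kJ
ΔH_A − ΔH_B = +283 kJ, so reaction B has the more negative ΔH; |ΔH_A − ΔH_B| = 283 kJ.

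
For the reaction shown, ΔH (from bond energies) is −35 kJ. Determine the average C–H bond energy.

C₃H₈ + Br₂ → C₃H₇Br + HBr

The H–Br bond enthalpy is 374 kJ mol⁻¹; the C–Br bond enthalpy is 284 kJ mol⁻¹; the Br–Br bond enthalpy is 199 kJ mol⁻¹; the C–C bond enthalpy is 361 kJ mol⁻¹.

Let D be the C–H bond energy.
Σ(broken) = 1×199 + 2×361 + 8×D = 921 + 8D
Σ(formed) = 1×284 + 2×361 + 7×D + 1×374 = 1380 + 7D
ΔH = Σ(broken) − Σ(formed) = (921 + 8D) − (1380 + 7D) = −459 + D
Setting this equal to −35 kJ gives D = 424 kJ/mol.

D(C–H) ≈ 424 kJ/mol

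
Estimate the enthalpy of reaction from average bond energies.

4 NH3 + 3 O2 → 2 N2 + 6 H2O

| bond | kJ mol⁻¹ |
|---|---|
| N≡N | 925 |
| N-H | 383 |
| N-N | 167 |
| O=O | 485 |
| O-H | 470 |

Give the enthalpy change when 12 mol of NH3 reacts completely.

ΔH = −4317 kJ

Bonds broken (reactants):
  N-H: 12 × 383 = 4596
  O=O: 3 × 485 = 1455
  Σ(broken) = 6051 kJ
Bonds formed (products):
  N≡N: 2 × 925 = 1850
  O-H: 12 × 470 = 5640
  Σ(formed) = 7490 kJ
ΔH = Σ(broken) − Σ(formed) = 6051 − 7490 = −1439 kJ
For 3× the reaction as written: 3 × (−1439) = −4317 kJ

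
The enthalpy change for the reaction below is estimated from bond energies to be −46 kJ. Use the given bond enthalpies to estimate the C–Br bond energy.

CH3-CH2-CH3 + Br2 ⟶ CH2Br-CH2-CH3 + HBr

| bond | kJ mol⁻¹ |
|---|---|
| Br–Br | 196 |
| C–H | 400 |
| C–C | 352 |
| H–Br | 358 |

D(C–Br) ≈ 284 kJ/mol

Let D be the C–Br bond energy.
Σ(broken) = 1×196 + 2×352 + 8×400 = 4100
Σ(formed) = 1×D + 2×352 + 7×400 + 1×358 = 3862 + D
ΔH = Σ(broken) − Σ(formed) = (4100) − (3862 + D) = +238 − D
Setting this equal to −46 kJ gives D = 284 kJ/mol.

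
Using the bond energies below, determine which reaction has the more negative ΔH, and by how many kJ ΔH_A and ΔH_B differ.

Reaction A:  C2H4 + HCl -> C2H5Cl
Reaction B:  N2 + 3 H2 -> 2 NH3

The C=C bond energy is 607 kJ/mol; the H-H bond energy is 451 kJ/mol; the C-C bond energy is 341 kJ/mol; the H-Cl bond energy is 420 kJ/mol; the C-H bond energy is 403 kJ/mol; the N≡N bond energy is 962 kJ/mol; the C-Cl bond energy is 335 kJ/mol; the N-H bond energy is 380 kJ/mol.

Reaction A, by 87 kJ

Reaction A:
  Bonds broken (reactants):
    C-H: 4 × 403 = 1612
    C=C: 1 × 607 = 607
    H-Cl: 1 × 420 = 420
    Σ(broken) = 2639 kJ
  Bonds formed (products):
    C-C: 1 × 341 = 341
    C-Cl: 1 × 335 = 335
    C-H: 5 × 403 = 2015
    Σ(formed) = 2691 kJ
  ΔH_A = 2639 − 2691 = −52 kJ
Reaction B:
  Bonds broken (reactants):
    H-H: 3 × 451 = 1353
    N≡N: 1 × 962 = 962
    Σ(broken) = 2315 kJ
  Bonds formed (products):
    N-H: 6 × 380 = 2280
    Σ(formed) = 2280 kJ
  ΔH_B = 2315 − 2280 = +35 kJ
ΔH_A − ΔH_B = −87 kJ, so reaction A has the more negative ΔH; |ΔH_A − ΔH_B| = 87 kJ.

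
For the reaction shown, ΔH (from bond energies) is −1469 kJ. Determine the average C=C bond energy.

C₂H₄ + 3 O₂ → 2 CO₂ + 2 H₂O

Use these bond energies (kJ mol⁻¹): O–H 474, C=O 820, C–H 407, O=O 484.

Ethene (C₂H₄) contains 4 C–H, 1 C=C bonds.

Let D be the C=C bond energy.
Σ(broken) = 4×407 + 1×D + 3×484 = 3080 + D
Σ(formed) = 4×820 + 4×474 = 5176
ΔH = Σ(broken) − Σ(formed) = (3080 + D) − (5176) = −2096 + D
Setting this equal to −1469 kJ gives D = 627 kJ/mol.

D(C=C) ≈ 627 kJ/mol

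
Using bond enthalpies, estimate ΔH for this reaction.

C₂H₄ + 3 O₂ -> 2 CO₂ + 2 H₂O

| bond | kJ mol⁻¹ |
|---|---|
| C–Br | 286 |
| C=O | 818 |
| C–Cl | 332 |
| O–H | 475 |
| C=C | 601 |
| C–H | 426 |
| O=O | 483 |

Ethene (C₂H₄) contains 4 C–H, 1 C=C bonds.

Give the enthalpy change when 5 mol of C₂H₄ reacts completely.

ΔH = −7090 kJ

Bonds broken (reactants):
  C–H: 4 × 426 = 1704
  C=C: 1 × 601 = 601
  O=O: 3 × 483 = 1449
  Σ(broken) = 3754 kJ
Bonds formed (products):
  C=O: 4 × 818 = 3272
  O–H: 4 × 475 = 1900
  Σ(formed) = 5172 kJ
ΔH = Σ(broken) − Σ(formed) = 3754 − 5172 = −1418 kJ
For 5× the reaction as written: 5 × (−1418) = −7090 kJ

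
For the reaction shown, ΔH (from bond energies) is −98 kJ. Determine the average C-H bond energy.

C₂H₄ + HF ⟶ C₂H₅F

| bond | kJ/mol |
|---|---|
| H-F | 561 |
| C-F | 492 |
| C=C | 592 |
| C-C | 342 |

D(C-H) ≈ 417 kJ/mol

Let D be the C-H bond energy.
Σ(broken) = 4×D + 1×592 + 1×561 = 1153 + 4D
Σ(formed) = 1×342 + 1×492 + 5×D = 834 + 5D
ΔH = Σ(broken) − Σ(formed) = (1153 + 4D) − (834 + 5D) = +319 − D
Setting this equal to −98 kJ gives D = 417 kJ/mol.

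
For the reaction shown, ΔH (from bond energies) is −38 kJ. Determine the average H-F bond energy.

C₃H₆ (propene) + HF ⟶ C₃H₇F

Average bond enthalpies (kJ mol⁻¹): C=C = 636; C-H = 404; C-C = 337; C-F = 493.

D(H-F) ≈ 560 kJ/mol

Let D be the H-F bond energy.
Σ(broken) = 1×337 + 6×404 + 1×636 + 1×D = 3397 + D
Σ(formed) = 2×337 + 1×493 + 7×404 = 3995
ΔH = Σ(broken) − Σ(formed) = (3397 + D) − (3995) = −598 + D
Setting this equal to −38 kJ gives D = 560 kJ/mol.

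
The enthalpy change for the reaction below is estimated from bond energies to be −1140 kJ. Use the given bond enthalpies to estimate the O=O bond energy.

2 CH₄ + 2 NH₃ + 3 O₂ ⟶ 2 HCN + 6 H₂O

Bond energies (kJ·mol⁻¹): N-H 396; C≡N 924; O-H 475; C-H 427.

D(O=O) ≈ 490 kJ/mol

Let D be the O=O bond energy.
Σ(broken) = 8×427 + 6×396 + 3×D = 5792 + 3D
Σ(formed) = 2×924 + 2×427 + 12×475 = 8402
ΔH = Σ(broken) − Σ(formed) = (5792 + 3D) − (8402) = −2610 + 3D
Setting this equal to −1140 kJ gives 3D = 1470, so D = 490 kJ/mol.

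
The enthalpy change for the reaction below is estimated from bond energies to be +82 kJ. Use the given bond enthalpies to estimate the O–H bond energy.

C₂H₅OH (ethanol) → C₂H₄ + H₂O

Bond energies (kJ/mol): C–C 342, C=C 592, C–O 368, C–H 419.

Let D be the O–H bond energy.
Σ(broken) = 1×342 + 5×419 + 1×368 + 1×D = 2805 + D
Σ(formed) = 4×419 + 1×592 + 2×D = 2268 + 2D
ΔH = Σ(broken) − Σ(formed) = (2805 + D) − (2268 + 2D) = +537 − D
Setting this equal to +82 kJ gives D = 455 kJ/mol.

D(O–H) ≈ 455 kJ/mol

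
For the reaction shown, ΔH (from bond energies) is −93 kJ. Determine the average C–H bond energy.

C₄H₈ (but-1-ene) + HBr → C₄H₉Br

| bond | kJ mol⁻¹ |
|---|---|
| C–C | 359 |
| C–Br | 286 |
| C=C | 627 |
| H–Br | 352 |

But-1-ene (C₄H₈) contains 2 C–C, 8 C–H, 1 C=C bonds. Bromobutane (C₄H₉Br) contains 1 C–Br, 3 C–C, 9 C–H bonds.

D(C–H) ≈ 427 kJ/mol

Let D be the C–H bond energy.
Σ(broken) = 2×359 + 8×D + 1×627 + 1×352 = 1697 + 8D
Σ(formed) = 1×286 + 3×359 + 9×D = 1363 + 9D
ΔH = Σ(broken) − Σ(formed) = (1697 + 8D) − (1363 + 9D) = +334 − D
Setting this equal to −93 kJ gives D = 427 kJ/mol.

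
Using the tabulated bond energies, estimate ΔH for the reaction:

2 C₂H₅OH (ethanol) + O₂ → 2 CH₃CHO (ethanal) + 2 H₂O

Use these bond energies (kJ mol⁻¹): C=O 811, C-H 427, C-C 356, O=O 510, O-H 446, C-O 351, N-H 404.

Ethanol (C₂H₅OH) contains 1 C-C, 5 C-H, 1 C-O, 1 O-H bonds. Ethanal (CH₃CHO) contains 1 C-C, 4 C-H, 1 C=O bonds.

ΔH ≈ −448 kJ

Bonds broken (reactants):
  C-C: 2 × 356 = 712
  C-H: 10 × 427 = 4270
  C-O: 2 × 351 = 702
  O-H: 2 × 446 = 892
  O=O: 1 × 510 = 510
  Σ(broken) = 7086 kJ
Bonds formed (products):
  C-C: 2 × 356 = 712
  C-H: 8 × 427 = 3416
  C=O: 2 × 811 = 1622
  O-H: 4 × 446 = 1784
  Σ(formed) = 7534 kJ
ΔH = Σ(broken) − Σ(formed) = 7086 − 7534 = −448 kJ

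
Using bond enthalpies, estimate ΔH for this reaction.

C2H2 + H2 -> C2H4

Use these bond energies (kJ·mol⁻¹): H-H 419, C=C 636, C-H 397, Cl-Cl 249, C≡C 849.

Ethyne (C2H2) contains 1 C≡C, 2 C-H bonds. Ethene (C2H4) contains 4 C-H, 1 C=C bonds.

ΔH ≈ −162 kJ

Bonds broken (reactants):
  C≡C: 1 × 849 = 849
  C-H: 2 × 397 = 794
  H-H: 1 × 419 = 419
  Σ(broken) = 2062 kJ
Bonds formed (products):
  C-H: 4 × 397 = 1588
  C=C: 1 × 636 = 636
  Σ(formed) = 2224 kJ
ΔH = Σ(broken) − Σ(formed) = 2062 − 2224 = −162 kJ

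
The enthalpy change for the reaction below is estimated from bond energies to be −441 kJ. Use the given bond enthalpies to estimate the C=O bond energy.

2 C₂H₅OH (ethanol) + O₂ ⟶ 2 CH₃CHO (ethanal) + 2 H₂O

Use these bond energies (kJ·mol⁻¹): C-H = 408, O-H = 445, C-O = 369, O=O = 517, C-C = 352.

D(C=O) ≈ 811 kJ/mol

Let D be the C=O bond energy.
Σ(broken) = 2×352 + 10×408 + 2×369 + 2×445 + 1×517 = 6929
Σ(formed) = 2×352 + 8×408 + 2×D + 4×445 = 5748 + 2D
ΔH = Σ(broken) − Σ(formed) = (6929) − (5748 + 2D) = +1181 − 2D
Setting this equal to −441 kJ gives 2D = 1622, so D = 811 kJ/mol.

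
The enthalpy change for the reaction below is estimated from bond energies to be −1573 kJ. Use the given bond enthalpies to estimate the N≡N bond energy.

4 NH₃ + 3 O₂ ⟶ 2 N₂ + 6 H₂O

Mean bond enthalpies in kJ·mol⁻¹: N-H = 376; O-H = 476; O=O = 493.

Let D be the N≡N bond energy.
Σ(broken) = 12×376 + 3×493 = 5991
Σ(formed) = 2×D + 12×476 = 5712 + 2D
ΔH = Σ(broken) − Σ(formed) = (5991) − (5712 + 2D) = +279 − 2D
Setting this equal to −1573 kJ gives 2D = 1852, so D = 926 kJ/mol.

D(N≡N) ≈ 926 kJ/mol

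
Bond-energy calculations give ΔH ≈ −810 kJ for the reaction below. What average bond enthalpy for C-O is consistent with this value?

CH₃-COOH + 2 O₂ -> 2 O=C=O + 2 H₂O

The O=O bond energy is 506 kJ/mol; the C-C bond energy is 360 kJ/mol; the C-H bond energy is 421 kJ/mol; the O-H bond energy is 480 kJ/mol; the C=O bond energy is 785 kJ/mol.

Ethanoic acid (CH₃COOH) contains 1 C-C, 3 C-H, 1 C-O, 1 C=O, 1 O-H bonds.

D(C-O) ≈ 350 kJ/mol

Let D be the C-O bond energy.
Σ(broken) = 1×360 + 3×421 + 1×D + 1×785 + 1×480 + 2×506 = 3900 + D
Σ(formed) = 4×785 + 4×480 = 5060
ΔH = Σ(broken) − Σ(formed) = (3900 + D) − (5060) = −1160 + D
Setting this equal to −810 kJ gives D = 350 kJ/mol.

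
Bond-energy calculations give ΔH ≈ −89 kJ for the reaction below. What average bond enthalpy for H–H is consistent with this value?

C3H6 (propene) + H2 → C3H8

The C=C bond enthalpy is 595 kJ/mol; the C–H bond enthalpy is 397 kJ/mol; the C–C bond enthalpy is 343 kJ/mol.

Let D be the H–H bond energy.
Σ(broken) = 1×343 + 6×397 + 1×595 + 1×D = 3320 + D
Σ(formed) = 2×343 + 8×397 = 3862
ΔH = Σ(broken) − Σ(formed) = (3320 + D) − (3862) = −542 + D
Setting this equal to −89 kJ gives D = 453 kJ/mol.

D(H–H) ≈ 453 kJ/mol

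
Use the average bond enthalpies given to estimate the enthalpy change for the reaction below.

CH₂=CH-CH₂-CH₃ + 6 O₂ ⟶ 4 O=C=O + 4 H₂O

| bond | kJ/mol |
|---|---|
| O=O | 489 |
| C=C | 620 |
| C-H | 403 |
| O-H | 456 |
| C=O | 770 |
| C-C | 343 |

ΔH ≈ −2344 kJ

Bonds broken (reactants):
  C-C: 2 × 343 = 686
  C-H: 8 × 403 = 3224
  C=C: 1 × 620 = 620
  O=O: 6 × 489 = 2934
  Σ(broken) = 7464 kJ
Bonds formed (products):
  C=O: 8 × 770 = 6160
  O-H: 8 × 456 = 3648
  Σ(formed) = 9808 kJ
ΔH = Σ(broken) − Σ(formed) = 7464 − 9808 = −2344 kJ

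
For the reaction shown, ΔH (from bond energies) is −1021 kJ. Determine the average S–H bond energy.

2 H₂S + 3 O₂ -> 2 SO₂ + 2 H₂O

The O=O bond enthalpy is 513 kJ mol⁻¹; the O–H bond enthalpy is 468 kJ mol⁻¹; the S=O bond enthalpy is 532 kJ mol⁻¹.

D(S–H) ≈ 360 kJ/mol

Let D be the S–H bond energy.
Σ(broken) = 3×513 + 4×D = 1539 + 4D
Σ(formed) = 4×468 + 4×532 = 4000
ΔH = Σ(broken) − Σ(formed) = (1539 + 4D) − (4000) = −2461 + 4D
Setting this equal to −1021 kJ gives 4D = 1440, so D = 360 kJ/mol.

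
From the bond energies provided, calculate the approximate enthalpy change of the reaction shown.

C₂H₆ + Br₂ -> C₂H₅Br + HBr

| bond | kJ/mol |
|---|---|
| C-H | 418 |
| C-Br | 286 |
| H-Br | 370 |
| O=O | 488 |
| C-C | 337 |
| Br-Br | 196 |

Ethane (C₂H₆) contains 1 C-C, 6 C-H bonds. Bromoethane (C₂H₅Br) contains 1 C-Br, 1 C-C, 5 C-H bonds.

ΔH ≈ −42 kJ

Bonds broken (reactants):
  Br-Br: 1 × 196 = 196
  C-C: 1 × 337 = 337
  C-H: 6 × 418 = 2508
  Σ(broken) = 3041 kJ
Bonds formed (products):
  C-Br: 1 × 286 = 286
  C-C: 1 × 337 = 337
  C-H: 5 × 418 = 2090
  H-Br: 1 × 370 = 370
  Σ(formed) = 3083 kJ
ΔH = Σ(broken) − Σ(formed) = 3041 − 3083 = −42 kJ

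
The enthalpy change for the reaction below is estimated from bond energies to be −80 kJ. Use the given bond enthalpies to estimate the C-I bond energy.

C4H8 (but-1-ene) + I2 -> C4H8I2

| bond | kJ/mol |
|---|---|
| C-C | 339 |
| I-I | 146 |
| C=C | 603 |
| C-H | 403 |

Let D be the C-I bond energy.
Σ(broken) = 2×339 + 8×403 + 1×603 + 1×146 = 4651
Σ(formed) = 3×339 + 8×403 + 2×D = 4241 + 2D
ΔH = Σ(broken) − Σ(formed) = (4651) − (4241 + 2D) = +410 − 2D
Setting this equal to −80 kJ gives 2D = 490, so D = 245 kJ/mol.

D(C-I) ≈ 245 kJ/mol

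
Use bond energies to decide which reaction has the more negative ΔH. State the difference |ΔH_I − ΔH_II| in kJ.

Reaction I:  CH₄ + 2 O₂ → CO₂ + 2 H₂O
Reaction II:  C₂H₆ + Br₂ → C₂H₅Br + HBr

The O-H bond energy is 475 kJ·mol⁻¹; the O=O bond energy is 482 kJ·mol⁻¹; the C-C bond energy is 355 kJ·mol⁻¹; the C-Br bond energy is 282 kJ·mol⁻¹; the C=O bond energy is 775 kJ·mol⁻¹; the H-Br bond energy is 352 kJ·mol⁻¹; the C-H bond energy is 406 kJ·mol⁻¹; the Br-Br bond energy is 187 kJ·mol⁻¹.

Reaction I:
  Bonds broken (reactants):
    C-H: 4 × 406 = 1624
    O=O: 2 × 482 = 964
    Σ(broken) = 2588 kJ
  Bonds formed (products):
    C=O: 2 × 775 = 1550
    O-H: 4 × 475 = 1900
    Σ(formed) = 3450 kJ
  ΔH_I = 2588 − 3450 = −862 kJ
Reaction II:
  Bonds broken (reactants):
    Br-Br: 1 × 187 = 187
    C-C: 1 × 355 = 355
    C-H: 6 × 406 = 2436
    Σ(broken) = 2978 kJ
  Bonds formed (products):
    C-Br: 1 × 282 = 282
    C-C: 1 × 355 = 355
    C-H: 5 × 406 = 2030
    H-Br: 1 × 352 = 352
    Σ(formed) = 3019 kJ
  ΔH_II = 2978 − 3019 = −41 kJ
ΔH_I − ΔH_II = −821 kJ, so reaction I has the more negative ΔH; |ΔH_I − ΔH_II| = 821 kJ.

Reaction I, by 821 kJ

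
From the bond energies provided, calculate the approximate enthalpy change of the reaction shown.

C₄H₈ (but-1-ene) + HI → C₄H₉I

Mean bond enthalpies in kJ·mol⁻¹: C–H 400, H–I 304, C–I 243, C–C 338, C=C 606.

ΔH ≈ −71 kJ

Bonds broken (reactants):
  C–C: 2 × 338 = 676
  C–H: 8 × 400 = 3200
  C=C: 1 × 606 = 606
  H–I: 1 × 304 = 304
  Σ(broken) = 4786 kJ
Bonds formed (products):
  C–C: 3 × 338 = 1014
  C–H: 9 × 400 = 3600
  C–I: 1 × 243 = 243
  Σ(formed) = 4857 kJ
ΔH = Σ(broken) − Σ(formed) = 4786 − 4857 = −71 kJ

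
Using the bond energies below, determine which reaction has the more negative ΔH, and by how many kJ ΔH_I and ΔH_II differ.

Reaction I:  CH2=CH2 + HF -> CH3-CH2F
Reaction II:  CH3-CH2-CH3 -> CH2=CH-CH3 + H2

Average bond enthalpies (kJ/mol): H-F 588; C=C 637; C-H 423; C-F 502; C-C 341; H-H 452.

Reaction I, by 139 kJ

Reaction I:
  Bonds broken (reactants):
    C-H: 4 × 423 = 1692
    C=C: 1 × 637 = 637
    H-F: 1 × 588 = 588
    Σ(broken) = 2917 kJ
  Bonds formed (products):
    C-C: 1 × 341 = 341
    C-F: 1 × 502 = 502
    C-H: 5 × 423 = 2115
    Σ(formed) = 2958 kJ
  ΔH_I = 2917 − 2958 = −41 kJ
Reaction II:
  Bonds broken (reactants):
    C-C: 2 × 341 = 682
    C-H: 8 × 423 = 3384
    Σ(broken) = 4066 kJ
  Bonds formed (products):
    C-C: 1 × 341 = 341
    C-H: 6 × 423 = 2538
    C=C: 1 × 637 = 637
    H-H: 1 × 452 = 452
    Σ(formed) = 3968 kJ
  ΔH_II = 4066 − 3968 = +98 kJ
ΔH_I − ΔH_II = −139 kJ, so reaction I has the more negative ΔH; |ΔH_I − ΔH_II| = 139 kJ.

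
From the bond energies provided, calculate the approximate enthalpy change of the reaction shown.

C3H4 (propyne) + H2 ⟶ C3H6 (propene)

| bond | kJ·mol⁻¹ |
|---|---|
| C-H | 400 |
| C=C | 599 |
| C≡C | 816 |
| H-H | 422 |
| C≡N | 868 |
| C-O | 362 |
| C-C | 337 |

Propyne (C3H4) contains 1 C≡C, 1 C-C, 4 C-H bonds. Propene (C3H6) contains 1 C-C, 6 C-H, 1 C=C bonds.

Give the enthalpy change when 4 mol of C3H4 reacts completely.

Bonds broken (reactants):
  C≡C: 1 × 816 = 816
  C-C: 1 × 337 = 337
  C-H: 4 × 400 = 1600
  H-H: 1 × 422 = 422
  Σ(broken) = 3175 kJ
Bonds formed (products):
  C-C: 1 × 337 = 337
  C-H: 6 × 400 = 2400
  C=C: 1 × 599 = 599
  Σ(formed) = 3336 kJ
ΔH = Σ(broken) − Σ(formed) = 3175 − 3336 = −161 kJ
For 4× the reaction as written: 4 × (−161) = −644 kJ

ΔH = −644 kJ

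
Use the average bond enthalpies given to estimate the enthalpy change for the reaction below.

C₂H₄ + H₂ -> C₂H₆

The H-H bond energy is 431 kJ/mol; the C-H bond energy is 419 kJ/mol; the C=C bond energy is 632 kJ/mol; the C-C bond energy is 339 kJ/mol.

ΔH ≈ −114 kJ

Bonds broken (reactants):
  C-H: 4 × 419 = 1676
  C=C: 1 × 632 = 632
  H-H: 1 × 431 = 431
  Σ(broken) = 2739 kJ
Bonds formed (products):
  C-C: 1 × 339 = 339
  C-H: 6 × 419 = 2514
  Σ(formed) = 2853 kJ
ΔH = Σ(broken) − Σ(formed) = 2739 − 2853 = −114 kJ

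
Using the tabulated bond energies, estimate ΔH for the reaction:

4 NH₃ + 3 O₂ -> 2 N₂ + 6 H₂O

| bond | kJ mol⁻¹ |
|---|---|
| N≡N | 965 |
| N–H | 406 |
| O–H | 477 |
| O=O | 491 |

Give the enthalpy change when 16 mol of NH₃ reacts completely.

Bonds broken (reactants):
  N–H: 12 × 406 = 4872
  O=O: 3 × 491 = 1473
  Σ(broken) = 6345 kJ
Bonds formed (products):
  N≡N: 2 × 965 = 1930
  O–H: 12 × 477 = 5724
  Σ(formed) = 7654 kJ
ΔH = Σ(broken) − Σ(formed) = 6345 − 7654 = −1309 kJ
For 4× the reaction as written: 4 × (−1309) = −5236 kJ

ΔH = −5236 kJ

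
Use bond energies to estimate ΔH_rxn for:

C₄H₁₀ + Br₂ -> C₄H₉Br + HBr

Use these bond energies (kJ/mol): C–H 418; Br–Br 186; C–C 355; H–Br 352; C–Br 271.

Bonds broken (reactants):
  Br–Br: 1 × 186 = 186
  C–C: 3 × 355 = 1065
  C–H: 10 × 418 = 4180
  Σ(broken) = 5431 kJ
Bonds formed (products):
  C–Br: 1 × 271 = 271
  C–C: 3 × 355 = 1065
  C–H: 9 × 418 = 3762
  H–Br: 1 × 352 = 352
  Σ(formed) = 5450 kJ
ΔH = Σ(broken) − Σ(formed) = 5431 − 5450 = −19 kJ

ΔH ≈ −19 kJ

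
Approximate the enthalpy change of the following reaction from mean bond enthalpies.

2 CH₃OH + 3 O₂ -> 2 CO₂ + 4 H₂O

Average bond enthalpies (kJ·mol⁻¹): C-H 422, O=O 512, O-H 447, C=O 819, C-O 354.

Bonds broken (reactants):
  C-H: 6 × 422 = 2532
  C-O: 2 × 354 = 708
  O-H: 2 × 447 = 894
  O=O: 3 × 512 = 1536
  Σ(broken) = 5670 kJ
Bonds formed (products):
  C=O: 4 × 819 = 3276
  O-H: 8 × 447 = 3576
  Σ(formed) = 6852 kJ
ΔH = Σ(broken) − Σ(formed) = 5670 − 6852 = −1182 kJ

ΔH ≈ −1182 kJ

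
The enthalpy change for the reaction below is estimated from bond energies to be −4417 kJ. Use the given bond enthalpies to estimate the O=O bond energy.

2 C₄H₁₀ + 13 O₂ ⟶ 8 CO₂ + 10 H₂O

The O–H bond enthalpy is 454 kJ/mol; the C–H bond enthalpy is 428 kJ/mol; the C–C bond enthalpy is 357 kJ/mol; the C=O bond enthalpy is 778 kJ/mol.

D(O=O) ≈ 493 kJ/mol

Let D be the O=O bond energy.
Σ(broken) = 6×357 + 20×428 + 13×D = 10702 + 13D
Σ(formed) = 16×778 + 20×454 = 21528
ΔH = Σ(broken) − Σ(formed) = (10702 + 13D) − (21528) = −10826 + 13D
Setting this equal to −4417 kJ gives 13D = 6409, so D = 493 kJ/mol.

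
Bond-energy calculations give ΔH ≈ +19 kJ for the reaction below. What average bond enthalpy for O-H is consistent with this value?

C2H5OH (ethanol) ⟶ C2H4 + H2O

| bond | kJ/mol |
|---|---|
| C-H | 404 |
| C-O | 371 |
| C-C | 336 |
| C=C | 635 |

D(O-H) ≈ 457 kJ/mol

Let D be the O-H bond energy.
Σ(broken) = 1×336 + 5×404 + 1×371 + 1×D = 2727 + D
Σ(formed) = 4×404 + 1×635 + 2×D = 2251 + 2D
ΔH = Σ(broken) − Σ(formed) = (2727 + D) − (2251 + 2D) = +476 − D
Setting this equal to +19 kJ gives D = 457 kJ/mol.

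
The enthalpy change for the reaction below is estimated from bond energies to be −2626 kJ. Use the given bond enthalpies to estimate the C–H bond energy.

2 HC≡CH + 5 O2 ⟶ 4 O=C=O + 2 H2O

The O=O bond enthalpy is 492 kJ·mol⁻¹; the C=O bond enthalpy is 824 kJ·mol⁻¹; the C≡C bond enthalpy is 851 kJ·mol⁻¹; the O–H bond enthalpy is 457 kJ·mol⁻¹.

Let D be the C–H bond energy.
Σ(broken) = 2×851 + 4×D + 5×492 = 4162 + 4D
Σ(formed) = 8×824 + 4×457 = 8420
ΔH = Σ(broken) − Σ(formed) = (4162 + 4D) − (8420) = −4258 + 4D
Setting this equal to −2626 kJ gives 4D = 1632, so D = 408 kJ/mol.

D(C–H) ≈ 408 kJ/mol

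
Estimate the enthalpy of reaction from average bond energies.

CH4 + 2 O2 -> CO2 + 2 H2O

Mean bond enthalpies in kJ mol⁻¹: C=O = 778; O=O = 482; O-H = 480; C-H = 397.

Bonds broken (reactants):
  C-H: 4 × 397 = 1588
  O=O: 2 × 482 = 964
  Σ(broken) = 2552 kJ
Bonds formed (products):
  C=O: 2 × 778 = 1556
  O-H: 4 × 480 = 1920
  Σ(formed) = 3476 kJ
ΔH = Σ(broken) − Σ(formed) = 2552 − 3476 = −924 kJ

ΔH ≈ −924 kJ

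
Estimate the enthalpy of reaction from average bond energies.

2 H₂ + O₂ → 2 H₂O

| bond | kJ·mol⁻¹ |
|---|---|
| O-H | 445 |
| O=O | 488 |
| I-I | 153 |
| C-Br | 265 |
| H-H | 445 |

Bonds broken (reactants):
  H-H: 2 × 445 = 890
  O=O: 1 × 488 = 488
  Σ(broken) = 1378 kJ
Bonds formed (products):
  O-H: 4 × 445 = 1780
  Σ(formed) = 1780 kJ
ΔH = Σ(broken) − Σ(formed) = 1378 − 1780 = −402 kJ

ΔH ≈ −402 kJ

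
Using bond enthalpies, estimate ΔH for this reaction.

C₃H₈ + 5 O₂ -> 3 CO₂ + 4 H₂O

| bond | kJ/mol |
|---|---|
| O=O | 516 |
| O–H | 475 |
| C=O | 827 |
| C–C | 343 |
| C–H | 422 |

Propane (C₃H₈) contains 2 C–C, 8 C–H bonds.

ΔH ≈ −2120 kJ

Bonds broken (reactants):
  C–C: 2 × 343 = 686
  C–H: 8 × 422 = 3376
  O=O: 5 × 516 = 2580
  Σ(broken) = 6642 kJ
Bonds formed (products):
  C=O: 6 × 827 = 4962
  O–H: 8 × 475 = 3800
  Σ(formed) = 8762 kJ
ΔH = Σ(broken) − Σ(formed) = 6642 − 8762 = −2120 kJ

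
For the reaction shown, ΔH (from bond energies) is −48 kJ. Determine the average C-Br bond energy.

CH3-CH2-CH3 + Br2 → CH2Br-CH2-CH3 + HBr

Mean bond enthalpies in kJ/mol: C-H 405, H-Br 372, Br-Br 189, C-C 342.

D(C-Br) ≈ 270 kJ/mol

Let D be the C-Br bond energy.
Σ(broken) = 1×189 + 2×342 + 8×405 = 4113
Σ(formed) = 1×D + 2×342 + 7×405 + 1×372 = 3891 + D
ΔH = Σ(broken) − Σ(formed) = (4113) − (3891 + D) = +222 − D
Setting this equal to −48 kJ gives D = 270 kJ/mol.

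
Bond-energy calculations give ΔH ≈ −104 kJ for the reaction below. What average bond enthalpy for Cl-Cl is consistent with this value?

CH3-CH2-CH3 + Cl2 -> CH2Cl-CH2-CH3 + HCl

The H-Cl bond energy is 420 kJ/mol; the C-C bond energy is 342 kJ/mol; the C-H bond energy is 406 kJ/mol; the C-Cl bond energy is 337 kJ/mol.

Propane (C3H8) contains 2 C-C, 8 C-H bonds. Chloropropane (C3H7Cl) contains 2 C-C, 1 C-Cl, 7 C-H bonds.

D(Cl-Cl) ≈ 247 kJ/mol

Let D be the Cl-Cl bond energy.
Σ(broken) = 2×342 + 8×406 + 1×D = 3932 + D
Σ(formed) = 2×342 + 1×337 + 7×406 + 1×420 = 4283
ΔH = Σ(broken) − Σ(formed) = (3932 + D) − (4283) = −351 + D
Setting this equal to −104 kJ gives D = 247 kJ/mol.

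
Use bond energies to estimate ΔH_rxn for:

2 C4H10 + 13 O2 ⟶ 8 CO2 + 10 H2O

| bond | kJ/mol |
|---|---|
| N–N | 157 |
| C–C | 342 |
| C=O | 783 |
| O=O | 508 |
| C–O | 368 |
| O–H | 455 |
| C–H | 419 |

Bonds broken (reactants):
  C–C: 6 × 342 = 2052
  C–H: 20 × 419 = 8380
  O=O: 13 × 508 = 6604
  Σ(broken) = 17036 kJ
Bonds formed (products):
  C=O: 16 × 783 = 12528
  O–H: 20 × 455 = 9100
  Σ(formed) = 21628 kJ
ΔH = Σ(broken) − Σ(formed) = 17036 − 21628 = −4592 kJ

ΔH ≈ −4592 kJ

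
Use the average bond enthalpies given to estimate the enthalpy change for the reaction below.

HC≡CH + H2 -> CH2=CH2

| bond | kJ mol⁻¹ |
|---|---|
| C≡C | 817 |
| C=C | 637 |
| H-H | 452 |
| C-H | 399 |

ΔH ≈ −166 kJ

Bonds broken (reactants):
  C≡C: 1 × 817 = 817
  C-H: 2 × 399 = 798
  H-H: 1 × 452 = 452
  Σ(broken) = 2067 kJ
Bonds formed (products):
  C-H: 4 × 399 = 1596
  C=C: 1 × 637 = 637
  Σ(formed) = 2233 kJ
ΔH = Σ(broken) − Σ(formed) = 2067 − 2233 = −166 kJ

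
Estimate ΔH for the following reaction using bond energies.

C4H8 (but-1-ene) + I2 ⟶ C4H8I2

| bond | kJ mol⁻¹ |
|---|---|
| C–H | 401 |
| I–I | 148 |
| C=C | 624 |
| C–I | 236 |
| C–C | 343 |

ΔH ≈ −43 kJ

Bonds broken (reactants):
  C–C: 2 × 343 = 686
  C–H: 8 × 401 = 3208
  C=C: 1 × 624 = 624
  I–I: 1 × 148 = 148
  Σ(broken) = 4666 kJ
Bonds formed (products):
  C–C: 3 × 343 = 1029
  C–H: 8 × 401 = 3208
  C–I: 2 × 236 = 472
  Σ(formed) = 4709 kJ
ΔH = Σ(broken) − Σ(formed) = 4666 − 4709 = −43 kJ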